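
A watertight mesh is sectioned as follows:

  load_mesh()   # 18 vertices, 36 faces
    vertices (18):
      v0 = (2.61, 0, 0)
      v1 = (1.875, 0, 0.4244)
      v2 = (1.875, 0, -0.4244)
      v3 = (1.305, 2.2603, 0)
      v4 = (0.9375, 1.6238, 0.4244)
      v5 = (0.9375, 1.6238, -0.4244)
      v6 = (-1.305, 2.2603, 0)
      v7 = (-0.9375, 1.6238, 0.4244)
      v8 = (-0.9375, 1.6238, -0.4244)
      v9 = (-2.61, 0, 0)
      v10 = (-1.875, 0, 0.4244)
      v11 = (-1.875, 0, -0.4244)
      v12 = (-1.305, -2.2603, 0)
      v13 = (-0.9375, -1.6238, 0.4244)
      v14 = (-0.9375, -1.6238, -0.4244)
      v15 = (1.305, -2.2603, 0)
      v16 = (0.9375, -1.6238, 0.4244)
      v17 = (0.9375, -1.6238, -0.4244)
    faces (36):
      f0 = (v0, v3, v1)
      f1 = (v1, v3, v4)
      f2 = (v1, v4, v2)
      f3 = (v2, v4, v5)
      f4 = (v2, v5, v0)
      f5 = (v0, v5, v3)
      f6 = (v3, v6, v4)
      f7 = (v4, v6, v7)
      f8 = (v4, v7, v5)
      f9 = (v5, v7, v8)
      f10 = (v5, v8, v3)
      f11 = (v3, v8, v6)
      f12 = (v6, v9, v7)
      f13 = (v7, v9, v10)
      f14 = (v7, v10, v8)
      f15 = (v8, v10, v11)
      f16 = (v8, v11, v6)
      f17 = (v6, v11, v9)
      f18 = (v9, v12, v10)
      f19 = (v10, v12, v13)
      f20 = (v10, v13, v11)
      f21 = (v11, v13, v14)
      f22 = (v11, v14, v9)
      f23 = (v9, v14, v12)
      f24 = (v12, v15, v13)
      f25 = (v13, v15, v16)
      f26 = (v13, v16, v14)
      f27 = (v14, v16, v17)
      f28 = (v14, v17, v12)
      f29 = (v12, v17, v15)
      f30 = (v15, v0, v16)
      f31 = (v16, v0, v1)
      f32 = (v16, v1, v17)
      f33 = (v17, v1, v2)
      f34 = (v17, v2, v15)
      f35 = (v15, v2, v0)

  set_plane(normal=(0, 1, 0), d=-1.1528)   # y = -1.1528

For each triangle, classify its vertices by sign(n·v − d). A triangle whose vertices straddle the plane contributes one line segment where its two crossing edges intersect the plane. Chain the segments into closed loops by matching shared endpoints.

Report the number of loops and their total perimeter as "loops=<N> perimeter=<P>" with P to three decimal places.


loops=2 perimeter=5.092

Straddling triangles (12 of 36):
  (v9,v12,v10) [+-+] → (-1.94442, -1.1528, 0)–(-1.58429, -1.1528, 0.207947)  len=0.4159
  (v10,v12,v13) [+--] → (-1.58429, -1.1528, 0.207947)–(-1.20943, -1.1528, 0.4244)  len=0.4329
  (v10,v13,v11) [+-+] → (-1.20943, -1.1528, 0.4244)–(-1.20943, -1.1528, 0.178197)  len=0.2462
  (v11,v13,v14) [+--] → (-1.20943, -1.1528, 0.178197)–(-1.20943, -1.1528, -0.4244)  len=0.6026
  (v11,v14,v9) [+-+] → (-1.20943, -1.1528, -0.4244)–(-1.42263, -1.1528, -0.301298)  len=0.2462
  (v9,v14,v12) [+--] → (-1.42263, -1.1528, -0.301298)–(-1.94442, -1.1528, 0)  len=0.6025
  (v15,v0,v16) [-+-] → (1.94442, -1.1528, 0)–(1.42263, -1.1528, 0.301298)  len=0.6025
  (v16,v0,v1) [-++] → (1.42263, -1.1528, 0.301298)–(1.20943, -1.1528, 0.4244)  len=0.2462
  (v16,v1,v17) [-+-] → (1.20943, -1.1528, 0.4244)–(1.20943, -1.1528, -0.178197)  len=0.6026
  (v17,v1,v2) [-++] → (1.20943, -1.1528, -0.178197)–(1.20943, -1.1528, -0.4244)  len=0.2462
  (v17,v2,v15) [-+-] → (1.20943, -1.1528, -0.4244)–(1.58429, -1.1528, -0.207947)  len=0.4329
  (v15,v2,v0) [-++] → (1.58429, -1.1528, -0.207947)–(1.94442, -1.1528, 0)  len=0.4159

Chained into 2 loop(s):
  loop 1: 6 segments, perimeter = 2.5462
  loop 2: 6 segments, perimeter = 2.5462
Total perimeter = 5.092


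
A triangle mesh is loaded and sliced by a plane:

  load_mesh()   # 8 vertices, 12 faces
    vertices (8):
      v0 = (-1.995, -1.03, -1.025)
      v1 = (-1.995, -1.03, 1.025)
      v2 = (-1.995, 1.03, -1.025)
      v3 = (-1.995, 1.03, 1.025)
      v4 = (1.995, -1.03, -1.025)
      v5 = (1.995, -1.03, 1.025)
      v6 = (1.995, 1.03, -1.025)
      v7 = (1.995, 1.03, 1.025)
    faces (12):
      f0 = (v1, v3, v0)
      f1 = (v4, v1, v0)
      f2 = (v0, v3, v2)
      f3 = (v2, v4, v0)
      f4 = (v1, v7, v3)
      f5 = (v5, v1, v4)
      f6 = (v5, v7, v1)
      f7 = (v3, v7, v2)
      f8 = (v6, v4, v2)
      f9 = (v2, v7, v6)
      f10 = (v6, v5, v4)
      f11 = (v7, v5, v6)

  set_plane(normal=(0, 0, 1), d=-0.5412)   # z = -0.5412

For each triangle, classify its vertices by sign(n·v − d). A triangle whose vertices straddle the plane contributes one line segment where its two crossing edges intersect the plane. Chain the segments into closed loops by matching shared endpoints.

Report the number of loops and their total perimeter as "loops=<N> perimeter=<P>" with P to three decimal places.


loops=1 perimeter=12.100

Straddling triangles (8 of 12):
  (v1,v3,v0) [++-] → (-1.995, -0.54384, -0.5412)–(-1.995, -1.03, -0.5412)  len=0.4862
  (v4,v1,v0) [-+-] → (1.05336, -1.03, -0.5412)–(-1.995, -1.03, -0.5412)  len=3.0484
  (v0,v3,v2) [-+-] → (-1.995, -0.54384, -0.5412)–(-1.995, 1.03, -0.5412)  len=1.5738
  (v5,v1,v4) [++-] → (1.05336, -1.03, -0.5412)–(1.995, -1.03, -0.5412)  len=0.9416
  (v3,v7,v2) [++-] → (-1.05336, 1.03, -0.5412)–(-1.995, 1.03, -0.5412)  len=0.9416
  (v2,v7,v6) [-+-] → (-1.05336, 1.03, -0.5412)–(1.995, 1.03, -0.5412)  len=3.0484
  (v6,v5,v4) [-+-] → (1.995, 0.54384, -0.5412)–(1.995, -1.03, -0.5412)  len=1.5738
  (v7,v5,v6) [++-] → (1.995, 0.54384, -0.5412)–(1.995, 1.03, -0.5412)  len=0.4862

Chained into 1 loop(s):
  loop 1: 8 segments, perimeter = 12.1000
Total perimeter = 12.100


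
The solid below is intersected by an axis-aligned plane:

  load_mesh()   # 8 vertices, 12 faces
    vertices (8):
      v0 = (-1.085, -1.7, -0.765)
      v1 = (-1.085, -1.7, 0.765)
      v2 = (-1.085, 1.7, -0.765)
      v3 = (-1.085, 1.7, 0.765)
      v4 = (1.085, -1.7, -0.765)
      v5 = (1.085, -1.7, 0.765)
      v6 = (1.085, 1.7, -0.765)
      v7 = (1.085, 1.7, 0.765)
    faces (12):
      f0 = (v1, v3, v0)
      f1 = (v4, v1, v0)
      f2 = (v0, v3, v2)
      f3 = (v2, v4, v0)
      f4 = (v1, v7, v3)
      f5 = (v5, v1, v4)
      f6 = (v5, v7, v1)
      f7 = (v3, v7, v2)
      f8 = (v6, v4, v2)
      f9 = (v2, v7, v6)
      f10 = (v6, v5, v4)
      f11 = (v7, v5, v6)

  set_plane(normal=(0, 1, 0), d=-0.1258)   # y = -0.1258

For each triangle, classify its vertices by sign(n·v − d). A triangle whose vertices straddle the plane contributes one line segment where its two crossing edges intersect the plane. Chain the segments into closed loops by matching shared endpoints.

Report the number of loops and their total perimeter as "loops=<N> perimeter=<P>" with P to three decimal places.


loops=1 perimeter=7.400

Straddling triangles (8 of 12):
  (v1,v3,v0) [-+-] → (-1.085, -0.1258, 0.765)–(-1.085, -0.1258, -0.05661)  len=0.8216
  (v0,v3,v2) [-++] → (-1.085, -0.1258, -0.05661)–(-1.085, -0.1258, -0.765)  len=0.7084
  (v2,v4,v0) [+--] → (0.08029, -0.1258, -0.765)–(-1.085, -0.1258, -0.765)  len=1.1653
  (v1,v7,v3) [-++] → (-0.08029, -0.1258, 0.765)–(-1.085, -0.1258, 0.765)  len=1.0047
  (v5,v7,v1) [-+-] → (1.085, -0.1258, 0.765)–(-0.08029, -0.1258, 0.765)  len=1.1653
  (v6,v4,v2) [+-+] → (1.085, -0.1258, -0.765)–(0.08029, -0.1258, -0.765)  len=1.0047
  (v6,v5,v4) [+--] → (1.085, -0.1258, 0.05661)–(1.085, -0.1258, -0.765)  len=0.8216
  (v7,v5,v6) [+-+] → (1.085, -0.1258, 0.765)–(1.085, -0.1258, 0.05661)  len=0.7084

Chained into 1 loop(s):
  loop 1: 8 segments, perimeter = 7.4000
Total perimeter = 7.400


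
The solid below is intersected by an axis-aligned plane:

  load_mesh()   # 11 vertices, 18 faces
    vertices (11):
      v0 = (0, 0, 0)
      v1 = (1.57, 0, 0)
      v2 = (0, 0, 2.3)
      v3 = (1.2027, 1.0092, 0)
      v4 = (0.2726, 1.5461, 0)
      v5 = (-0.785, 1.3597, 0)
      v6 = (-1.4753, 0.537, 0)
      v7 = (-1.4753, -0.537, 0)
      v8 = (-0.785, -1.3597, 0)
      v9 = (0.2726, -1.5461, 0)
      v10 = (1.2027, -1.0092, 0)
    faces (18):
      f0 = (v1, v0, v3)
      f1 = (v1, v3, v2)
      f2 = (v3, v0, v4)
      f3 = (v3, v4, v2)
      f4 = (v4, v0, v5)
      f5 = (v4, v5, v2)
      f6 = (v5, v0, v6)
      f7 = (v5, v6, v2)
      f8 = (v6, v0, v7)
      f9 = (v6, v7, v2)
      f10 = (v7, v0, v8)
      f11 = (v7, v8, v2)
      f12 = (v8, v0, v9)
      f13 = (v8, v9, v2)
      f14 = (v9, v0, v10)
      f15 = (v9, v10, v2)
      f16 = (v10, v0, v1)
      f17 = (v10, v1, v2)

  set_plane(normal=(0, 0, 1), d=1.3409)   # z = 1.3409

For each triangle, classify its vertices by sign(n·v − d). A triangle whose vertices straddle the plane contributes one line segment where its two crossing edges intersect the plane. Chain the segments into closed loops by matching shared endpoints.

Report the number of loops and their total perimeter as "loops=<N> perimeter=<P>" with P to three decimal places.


Straddling triangles (9 of 18):
  (v1,v3,v2) [--+] → (0.501526, 0.420836, 1.3409)–(0.65469, 0, 1.3409)  len=0.4478
  (v3,v4,v2) [--+] → (0.113674, 0.644724, 1.3409)–(0.501526, 0.420836, 1.3409)  len=0.4478
  (v4,v5,v2) [--+] → (-0.327345, 0.566995, 1.3409)–(0.113674, 0.644724, 1.3409)  len=0.4478
  (v5,v6,v2) [--+] → (-0.6152, 0.223929, 1.3409)–(-0.327345, 0.566995, 1.3409)  len=0.4478
  (v6,v7,v2) [--+] → (-0.6152, -0.223929, 1.3409)–(-0.6152, 0.223929, 1.3409)  len=0.4479
  (v7,v8,v2) [--+] → (-0.327345, -0.566995, 1.3409)–(-0.6152, -0.223929, 1.3409)  len=0.4478
  (v8,v9,v2) [--+] → (0.113674, -0.644724, 1.3409)–(-0.327345, -0.566995, 1.3409)  len=0.4478
  (v9,v10,v2) [--+] → (0.501526, -0.420836, 1.3409)–(0.113674, -0.644724, 1.3409)  len=0.4478
  (v10,v1,v2) [--+] → (0.65469, 0, 1.3409)–(0.501526, -0.420836, 1.3409)  len=0.4478

Chained into 1 loop(s):
  loop 1: 9 segments, perimeter = 4.0305
Total perimeter = 4.031

loops=1 perimeter=4.031


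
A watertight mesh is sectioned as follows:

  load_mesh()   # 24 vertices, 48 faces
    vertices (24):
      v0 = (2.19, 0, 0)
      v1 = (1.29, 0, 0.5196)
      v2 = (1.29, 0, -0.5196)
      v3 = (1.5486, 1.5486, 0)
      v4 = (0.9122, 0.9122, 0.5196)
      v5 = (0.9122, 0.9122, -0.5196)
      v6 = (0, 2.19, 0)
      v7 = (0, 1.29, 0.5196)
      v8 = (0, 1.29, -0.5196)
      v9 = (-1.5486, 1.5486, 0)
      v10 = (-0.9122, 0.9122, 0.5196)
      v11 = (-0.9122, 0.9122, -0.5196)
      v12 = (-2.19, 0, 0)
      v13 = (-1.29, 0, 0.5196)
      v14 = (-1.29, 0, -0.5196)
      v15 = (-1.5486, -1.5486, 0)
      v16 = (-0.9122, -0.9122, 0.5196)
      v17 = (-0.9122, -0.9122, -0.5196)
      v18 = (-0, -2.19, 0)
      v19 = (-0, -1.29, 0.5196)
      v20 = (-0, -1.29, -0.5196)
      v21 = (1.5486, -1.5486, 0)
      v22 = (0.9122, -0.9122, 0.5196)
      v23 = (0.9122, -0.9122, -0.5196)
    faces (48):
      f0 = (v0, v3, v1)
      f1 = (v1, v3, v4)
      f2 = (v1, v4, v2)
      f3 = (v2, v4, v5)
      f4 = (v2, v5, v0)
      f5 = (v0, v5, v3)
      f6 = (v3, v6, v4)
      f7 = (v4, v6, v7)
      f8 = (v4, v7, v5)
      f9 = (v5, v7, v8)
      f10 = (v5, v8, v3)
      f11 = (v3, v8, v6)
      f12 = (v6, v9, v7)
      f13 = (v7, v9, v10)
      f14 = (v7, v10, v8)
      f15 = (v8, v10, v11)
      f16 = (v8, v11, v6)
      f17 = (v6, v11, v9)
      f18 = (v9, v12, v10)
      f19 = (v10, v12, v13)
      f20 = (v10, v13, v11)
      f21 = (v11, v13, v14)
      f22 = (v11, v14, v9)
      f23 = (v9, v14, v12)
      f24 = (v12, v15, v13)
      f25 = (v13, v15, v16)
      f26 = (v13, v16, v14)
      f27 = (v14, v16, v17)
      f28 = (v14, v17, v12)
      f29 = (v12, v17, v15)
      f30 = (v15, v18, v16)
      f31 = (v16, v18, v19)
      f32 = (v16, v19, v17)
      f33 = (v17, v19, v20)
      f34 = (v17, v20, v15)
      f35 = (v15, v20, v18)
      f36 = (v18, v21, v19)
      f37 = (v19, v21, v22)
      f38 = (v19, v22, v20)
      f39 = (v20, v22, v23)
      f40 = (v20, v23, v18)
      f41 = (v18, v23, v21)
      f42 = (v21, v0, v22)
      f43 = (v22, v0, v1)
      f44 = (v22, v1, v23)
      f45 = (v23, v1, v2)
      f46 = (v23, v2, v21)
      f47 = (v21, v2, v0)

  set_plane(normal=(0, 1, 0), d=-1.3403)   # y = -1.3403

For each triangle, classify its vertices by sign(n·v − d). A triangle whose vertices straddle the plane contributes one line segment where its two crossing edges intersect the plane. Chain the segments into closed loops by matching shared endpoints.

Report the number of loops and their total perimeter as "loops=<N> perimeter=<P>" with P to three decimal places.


Straddling triangles (14 of 48):
  (v12,v15,v13) [+-+] → (-1.63487, -1.3403, 0)–(-1.51382, -1.3403, 0.0698907)  len=0.1398
  (v13,v15,v16) [+-+] → (-1.51382, -1.3403, 0.0698907)–(-1.3403, -1.3403, 0.17007)  len=0.2004
  (v12,v17,v15) [++-] → (-1.3403, -1.3403, -0.17007)–(-1.63487, -1.3403, 0)  len=0.3401
  (v15,v18,v16) [--+] → (-0.606587, -1.3403, 0.345519)–(-1.3403, -1.3403, 0.17007)  len=0.7544
  (v16,v18,v19) [+-+] → (-0.606587, -1.3403, 0.345519)–(0, -1.3403, 0.49056)  len=0.6237
  (v17,v20,v15) [++-] → (-0.301216, -1.3403, -0.418533)–(-1.3403, -1.3403, -0.17007)  len=1.0684
  (v15,v20,v18) [-+-] → (-0.301216, -1.3403, -0.418533)–(0, -1.3403, -0.49056)  len=0.3097
  (v18,v21,v19) [--+] → (0.301216, -1.3403, 0.418533)–(0, -1.3403, 0.49056)  len=0.3097
  (v19,v21,v22) [+-+] → (0.301216, -1.3403, 0.418533)–(1.3403, -1.3403, 0.17007)  len=1.0684
  (v20,v23,v18) [++-] → (0.606587, -1.3403, -0.345519)–(0, -1.3403, -0.49056)  len=0.6237
  (v18,v23,v21) [-+-] → (0.606587, -1.3403, -0.345519)–(1.3403, -1.3403, -0.17007)  len=0.7544
  (v21,v0,v22) [-++] → (1.63487, -1.3403, 0)–(1.3403, -1.3403, 0.17007)  len=0.3401
  (v23,v2,v21) [++-] → (1.51382, -1.3403, -0.0698907)–(1.3403, -1.3403, -0.17007)  len=0.2004
  (v21,v2,v0) [-++] → (1.51382, -1.3403, -0.0698907)–(1.63487, -1.3403, 0)  len=0.1398

Chained into 1 loop(s):
  loop 1: 14 segments, perimeter = 6.8729
Total perimeter = 6.873

loops=1 perimeter=6.873


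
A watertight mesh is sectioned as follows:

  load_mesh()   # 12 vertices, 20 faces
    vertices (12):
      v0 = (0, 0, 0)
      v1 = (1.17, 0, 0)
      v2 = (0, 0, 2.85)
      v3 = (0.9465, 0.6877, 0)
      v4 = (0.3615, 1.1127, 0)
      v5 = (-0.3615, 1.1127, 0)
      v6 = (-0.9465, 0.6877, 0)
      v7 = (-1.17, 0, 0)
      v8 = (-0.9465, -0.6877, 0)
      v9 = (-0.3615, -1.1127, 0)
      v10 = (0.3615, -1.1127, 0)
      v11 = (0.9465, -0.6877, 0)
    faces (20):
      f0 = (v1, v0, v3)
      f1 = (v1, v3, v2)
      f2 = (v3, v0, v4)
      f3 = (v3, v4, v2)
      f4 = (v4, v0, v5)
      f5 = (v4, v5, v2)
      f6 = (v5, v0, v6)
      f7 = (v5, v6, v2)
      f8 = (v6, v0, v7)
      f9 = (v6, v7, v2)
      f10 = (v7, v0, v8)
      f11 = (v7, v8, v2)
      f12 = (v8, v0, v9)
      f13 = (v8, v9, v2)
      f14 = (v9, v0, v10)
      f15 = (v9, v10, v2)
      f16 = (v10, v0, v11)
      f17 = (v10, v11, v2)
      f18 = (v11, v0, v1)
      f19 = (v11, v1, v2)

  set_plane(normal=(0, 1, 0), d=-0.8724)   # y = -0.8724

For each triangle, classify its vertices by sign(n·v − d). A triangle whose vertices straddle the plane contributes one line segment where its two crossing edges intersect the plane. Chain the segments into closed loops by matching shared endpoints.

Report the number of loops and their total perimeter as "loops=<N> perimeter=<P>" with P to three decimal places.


Straddling triangles (6 of 20):
  (v8,v0,v9) [++-] → (-0.28343, -0.8724, 0)–(-0.692266, -0.8724, 0)  len=0.4088
  (v8,v9,v2) [+-+] → (-0.692266, -0.8724, 0)–(-0.28343, -0.8724, 0.615489)  len=0.7389
  (v9,v0,v10) [-+-] → (-0.28343, -0.8724, 0)–(0.28343, -0.8724, 0)  len=0.5669
  (v9,v10,v2) [--+] → (0.28343, -0.8724, 0.615489)–(-0.28343, -0.8724, 0.615489)  len=0.5669
  (v10,v0,v11) [-++] → (0.28343, -0.8724, 0)–(0.692266, -0.8724, 0)  len=0.4088
  (v10,v11,v2) [-++] → (0.692266, -0.8724, 0)–(0.28343, -0.8724, 0.615489)  len=0.7389

Chained into 1 loop(s):
  loop 1: 6 segments, perimeter = 3.4292
Total perimeter = 3.429

loops=1 perimeter=3.429


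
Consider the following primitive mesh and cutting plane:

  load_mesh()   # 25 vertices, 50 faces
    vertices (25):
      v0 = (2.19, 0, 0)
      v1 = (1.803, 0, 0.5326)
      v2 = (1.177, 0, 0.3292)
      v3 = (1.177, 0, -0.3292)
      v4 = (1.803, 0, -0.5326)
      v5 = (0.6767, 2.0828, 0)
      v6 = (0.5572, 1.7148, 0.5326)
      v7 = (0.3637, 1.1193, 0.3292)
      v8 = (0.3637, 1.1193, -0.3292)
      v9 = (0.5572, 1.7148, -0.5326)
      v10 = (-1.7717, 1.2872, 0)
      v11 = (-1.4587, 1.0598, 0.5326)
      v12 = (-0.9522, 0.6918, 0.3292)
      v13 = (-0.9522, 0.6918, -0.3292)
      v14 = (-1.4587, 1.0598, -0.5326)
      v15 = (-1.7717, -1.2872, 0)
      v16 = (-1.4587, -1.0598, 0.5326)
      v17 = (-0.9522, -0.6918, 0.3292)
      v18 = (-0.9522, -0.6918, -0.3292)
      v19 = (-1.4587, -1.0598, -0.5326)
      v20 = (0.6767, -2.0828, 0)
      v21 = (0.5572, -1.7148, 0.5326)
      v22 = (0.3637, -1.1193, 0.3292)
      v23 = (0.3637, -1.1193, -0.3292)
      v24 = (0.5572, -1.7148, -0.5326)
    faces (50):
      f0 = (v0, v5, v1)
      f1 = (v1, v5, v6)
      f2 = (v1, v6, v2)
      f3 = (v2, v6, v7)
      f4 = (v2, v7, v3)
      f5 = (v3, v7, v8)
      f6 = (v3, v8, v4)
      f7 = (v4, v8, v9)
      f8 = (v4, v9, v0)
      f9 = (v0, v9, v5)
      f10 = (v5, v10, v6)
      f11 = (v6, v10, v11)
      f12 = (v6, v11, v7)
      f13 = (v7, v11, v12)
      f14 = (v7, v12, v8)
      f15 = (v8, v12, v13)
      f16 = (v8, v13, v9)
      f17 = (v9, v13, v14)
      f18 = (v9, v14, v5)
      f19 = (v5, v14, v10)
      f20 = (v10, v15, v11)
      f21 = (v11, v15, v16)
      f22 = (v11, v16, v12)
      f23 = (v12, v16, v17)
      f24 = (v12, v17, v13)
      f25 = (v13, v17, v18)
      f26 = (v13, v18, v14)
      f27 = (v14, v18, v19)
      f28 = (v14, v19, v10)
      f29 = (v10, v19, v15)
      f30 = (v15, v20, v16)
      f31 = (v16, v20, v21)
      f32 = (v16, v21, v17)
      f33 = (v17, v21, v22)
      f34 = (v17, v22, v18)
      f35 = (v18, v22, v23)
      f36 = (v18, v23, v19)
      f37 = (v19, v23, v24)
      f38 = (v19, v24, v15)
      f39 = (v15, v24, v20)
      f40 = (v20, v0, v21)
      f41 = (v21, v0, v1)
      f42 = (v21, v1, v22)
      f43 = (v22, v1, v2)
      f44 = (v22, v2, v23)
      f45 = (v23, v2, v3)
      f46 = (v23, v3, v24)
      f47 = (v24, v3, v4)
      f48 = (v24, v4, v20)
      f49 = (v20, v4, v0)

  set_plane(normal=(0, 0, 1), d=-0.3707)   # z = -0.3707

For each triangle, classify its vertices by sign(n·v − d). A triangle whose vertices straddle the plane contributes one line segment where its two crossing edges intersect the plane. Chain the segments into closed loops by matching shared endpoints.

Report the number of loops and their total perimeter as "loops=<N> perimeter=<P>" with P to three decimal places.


Straddling triangles (20 of 50):
  (v3,v8,v4) [++-] → (0.657362, 0.890928, -0.3707)–(1.30472, 0, -0.3707)  len=1.1013
  (v4,v8,v9) [-+-] → (0.657362, 0.890928, -0.3707)–(0.40318, 1.2408, -0.3707)  len=0.4325
  (v4,v9,v0) [--+] → (1.05354, 1.19353, -0.3707)–(1.92064, 0, -0.3707)  len=1.4753
  (v0,v9,v5) [+-+] → (1.05354, 1.19353, -0.3707)–(0.593526, 1.82666, -0.3707)  len=0.7826
  (v8,v13,v9) [++-] → (-0.644235, 0.900524, -0.3707)–(0.40318, 1.2408, -0.3707)  len=1.1013
  (v9,v13,v14) [-+-] → (-0.644235, 0.900524, -0.3707)–(-1.05554, 0.766884, -0.3707)  len=0.4325
  (v9,v14,v5) [--+] → (-0.80958, 1.37077, -0.3707)–(0.593526, 1.82666, -0.3707)  len=1.4753
  (v5,v14,v10) [+-+] → (-0.80958, 1.37077, -0.3707)–(-1.55385, 1.12893, -0.3707)  len=0.7826
  (v13,v18,v14) [++-] → (-1.05554, -0.334418, -0.3707)–(-1.05554, 0.766884, -0.3707)  len=1.1013
  (v14,v18,v19) [-+-] → (-1.05554, -0.334418, -0.3707)–(-1.05554, -0.766884, -0.3707)  len=0.4325
  (v14,v19,v10) [--+] → (-1.55385, -0.346358, -0.3707)–(-1.55385, 1.12893, -0.3707)  len=1.4753
  (v10,v19,v15) [+-+] → (-1.55385, -0.346358, -0.3707)–(-1.55385, -1.12893, -0.3707)  len=0.7826
  (v18,v23,v19) [++-] → (-0.00812694, -1.10716, -0.3707)–(-1.05554, -0.766884, -0.3707)  len=1.1013
  (v19,v23,v24) [-+-] → (-0.00812694, -1.10716, -0.3707)–(0.40318, -1.2408, -0.3707)  len=0.4325
  (v19,v24,v15) [--+] → (-0.15074, -1.58482, -0.3707)–(-1.55385, -1.12893, -0.3707)  len=1.4753
  (v15,v24,v20) [+-+] → (-0.15074, -1.58482, -0.3707)–(0.593526, -1.82666, -0.3707)  len=0.7826
  (v23,v3,v24) [++-] → (1.05054, -0.349873, -0.3707)–(0.40318, -1.2408, -0.3707)  len=1.1013
  (v24,v3,v4) [-+-] → (1.05054, -0.349873, -0.3707)–(1.30472, 0, -0.3707)  len=0.4325
  (v24,v4,v20) [--+] → (1.46063, -0.633131, -0.3707)–(0.593526, -1.82666, -0.3707)  len=1.4753
  (v20,v4,v0) [+-+] → (1.46063, -0.633131, -0.3707)–(1.92064, 0, -0.3707)  len=0.7826

Chained into 2 loop(s):
  loop 1: 10 segments, perimeter = 7.6688
  loop 2: 10 segments, perimeter = 11.2893
Total perimeter = 18.958

loops=2 perimeter=18.958


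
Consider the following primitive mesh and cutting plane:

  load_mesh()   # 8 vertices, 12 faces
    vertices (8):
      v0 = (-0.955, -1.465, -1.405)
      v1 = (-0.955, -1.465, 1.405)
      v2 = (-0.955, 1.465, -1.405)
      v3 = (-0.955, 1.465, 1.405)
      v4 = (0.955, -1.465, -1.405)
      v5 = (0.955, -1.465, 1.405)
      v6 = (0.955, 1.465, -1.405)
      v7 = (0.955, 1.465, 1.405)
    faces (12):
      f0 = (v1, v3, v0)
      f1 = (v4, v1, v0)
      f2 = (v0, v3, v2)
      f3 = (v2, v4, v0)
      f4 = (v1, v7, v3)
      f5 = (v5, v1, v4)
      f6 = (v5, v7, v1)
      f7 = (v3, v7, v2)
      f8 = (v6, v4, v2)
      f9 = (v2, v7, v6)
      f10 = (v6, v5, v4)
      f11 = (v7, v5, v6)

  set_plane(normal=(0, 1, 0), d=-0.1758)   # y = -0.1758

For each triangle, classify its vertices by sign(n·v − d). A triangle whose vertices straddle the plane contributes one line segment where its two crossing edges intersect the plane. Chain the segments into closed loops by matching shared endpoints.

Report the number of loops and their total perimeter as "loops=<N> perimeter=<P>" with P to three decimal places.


Straddling triangles (8 of 12):
  (v1,v3,v0) [-+-] → (-0.955, -0.1758, 1.405)–(-0.955, -0.1758, -0.1686)  len=1.5736
  (v0,v3,v2) [-++] → (-0.955, -0.1758, -0.1686)–(-0.955, -0.1758, -1.405)  len=1.2364
  (v2,v4,v0) [+--] → (0.1146, -0.1758, -1.405)–(-0.955, -0.1758, -1.405)  len=1.0696
  (v1,v7,v3) [-++] → (-0.1146, -0.1758, 1.405)–(-0.955, -0.1758, 1.405)  len=0.8404
  (v5,v7,v1) [-+-] → (0.955, -0.1758, 1.405)–(-0.1146, -0.1758, 1.405)  len=1.0696
  (v6,v4,v2) [+-+] → (0.955, -0.1758, -1.405)–(0.1146, -0.1758, -1.405)  len=0.8404
  (v6,v5,v4) [+--] → (0.955, -0.1758, 0.1686)–(0.955, -0.1758, -1.405)  len=1.5736
  (v7,v5,v6) [+-+] → (0.955, -0.1758, 1.405)–(0.955, -0.1758, 0.1686)  len=1.2364

Chained into 1 loop(s):
  loop 1: 8 segments, perimeter = 9.4400
Total perimeter = 9.440

loops=1 perimeter=9.440


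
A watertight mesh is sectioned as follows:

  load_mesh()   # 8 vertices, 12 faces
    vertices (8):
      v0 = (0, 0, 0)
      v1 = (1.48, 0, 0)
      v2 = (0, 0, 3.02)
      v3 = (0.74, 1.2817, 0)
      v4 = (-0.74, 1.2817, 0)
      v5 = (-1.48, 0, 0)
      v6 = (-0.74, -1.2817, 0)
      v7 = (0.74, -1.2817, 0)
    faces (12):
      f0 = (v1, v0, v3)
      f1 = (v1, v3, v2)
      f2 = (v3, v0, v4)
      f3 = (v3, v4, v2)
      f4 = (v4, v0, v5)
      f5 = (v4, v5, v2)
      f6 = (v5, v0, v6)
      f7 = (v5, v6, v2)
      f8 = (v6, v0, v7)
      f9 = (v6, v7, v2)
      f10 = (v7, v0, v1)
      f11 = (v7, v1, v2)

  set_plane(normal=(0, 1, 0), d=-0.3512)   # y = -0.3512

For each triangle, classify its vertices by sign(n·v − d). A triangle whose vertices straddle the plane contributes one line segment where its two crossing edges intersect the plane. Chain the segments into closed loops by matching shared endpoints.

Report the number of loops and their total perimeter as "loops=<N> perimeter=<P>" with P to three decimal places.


Straddling triangles (6 of 12):
  (v5,v0,v6) [++-] → (-0.202768, -0.3512, 0)–(-1.27723, -0.3512, 0)  len=1.0745
  (v5,v6,v2) [+-+] → (-1.27723, -0.3512, 0)–(-0.202768, -0.3512, 2.19249)  len=2.4416
  (v6,v0,v7) [-+-] → (-0.202768, -0.3512, 0)–(0.202768, -0.3512, 0)  len=0.4055
  (v6,v7,v2) [--+] → (0.202768, -0.3512, 2.19249)–(-0.202768, -0.3512, 2.19249)  len=0.4055
  (v7,v0,v1) [-++] → (0.202768, -0.3512, 0)–(1.27723, -0.3512, 0)  len=1.0745
  (v7,v1,v2) [-++] → (1.27723, -0.3512, 0)–(0.202768, -0.3512, 2.19249)  len=2.4416

Chained into 1 loop(s):
  loop 1: 6 segments, perimeter = 7.8432
Total perimeter = 7.843

loops=1 perimeter=7.843


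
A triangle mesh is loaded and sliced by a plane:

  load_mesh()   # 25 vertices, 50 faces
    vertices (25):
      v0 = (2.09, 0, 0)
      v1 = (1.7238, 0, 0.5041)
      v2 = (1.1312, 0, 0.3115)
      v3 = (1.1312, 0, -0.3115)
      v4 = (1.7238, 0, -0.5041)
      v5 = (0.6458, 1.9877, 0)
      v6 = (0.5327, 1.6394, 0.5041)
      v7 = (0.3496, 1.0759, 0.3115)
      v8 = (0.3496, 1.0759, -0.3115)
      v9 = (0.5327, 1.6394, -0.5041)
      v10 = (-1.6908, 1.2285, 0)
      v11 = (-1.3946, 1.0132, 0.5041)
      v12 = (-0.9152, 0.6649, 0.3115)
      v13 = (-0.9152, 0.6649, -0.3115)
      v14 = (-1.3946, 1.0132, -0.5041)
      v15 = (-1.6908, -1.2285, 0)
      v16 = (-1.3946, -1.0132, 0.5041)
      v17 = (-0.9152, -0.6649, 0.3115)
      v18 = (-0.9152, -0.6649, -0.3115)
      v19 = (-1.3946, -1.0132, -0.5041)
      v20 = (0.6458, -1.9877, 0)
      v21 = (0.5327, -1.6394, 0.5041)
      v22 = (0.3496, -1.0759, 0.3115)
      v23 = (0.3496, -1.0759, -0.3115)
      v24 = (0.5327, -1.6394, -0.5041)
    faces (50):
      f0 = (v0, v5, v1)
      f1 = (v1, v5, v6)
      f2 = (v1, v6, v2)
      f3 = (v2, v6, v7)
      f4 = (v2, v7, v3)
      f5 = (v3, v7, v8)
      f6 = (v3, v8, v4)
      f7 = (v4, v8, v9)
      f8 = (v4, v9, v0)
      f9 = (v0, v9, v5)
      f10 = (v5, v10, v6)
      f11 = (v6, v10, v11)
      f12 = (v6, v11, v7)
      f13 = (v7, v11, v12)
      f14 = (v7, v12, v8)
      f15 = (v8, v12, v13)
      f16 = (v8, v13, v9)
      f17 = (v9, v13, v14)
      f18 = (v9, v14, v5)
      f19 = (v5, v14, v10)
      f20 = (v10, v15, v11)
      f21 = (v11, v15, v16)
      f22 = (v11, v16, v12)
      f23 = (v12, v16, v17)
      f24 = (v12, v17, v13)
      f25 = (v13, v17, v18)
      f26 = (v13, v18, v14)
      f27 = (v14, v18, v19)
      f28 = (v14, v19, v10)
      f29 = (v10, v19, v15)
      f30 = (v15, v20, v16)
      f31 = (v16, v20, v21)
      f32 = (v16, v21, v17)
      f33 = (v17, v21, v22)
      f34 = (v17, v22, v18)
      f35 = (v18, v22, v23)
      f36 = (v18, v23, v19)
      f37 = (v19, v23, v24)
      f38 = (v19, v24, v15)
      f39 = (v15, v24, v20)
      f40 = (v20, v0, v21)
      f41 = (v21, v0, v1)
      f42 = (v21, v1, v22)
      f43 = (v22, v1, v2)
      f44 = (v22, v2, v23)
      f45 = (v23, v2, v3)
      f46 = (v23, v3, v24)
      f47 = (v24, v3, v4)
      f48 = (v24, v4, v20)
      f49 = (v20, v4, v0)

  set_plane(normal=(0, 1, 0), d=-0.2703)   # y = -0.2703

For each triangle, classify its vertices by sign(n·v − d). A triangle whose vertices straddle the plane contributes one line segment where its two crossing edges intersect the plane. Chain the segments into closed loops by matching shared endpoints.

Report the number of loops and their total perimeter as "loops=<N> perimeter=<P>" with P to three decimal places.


loops=2 perimeter=5.941

Straddling triangles (20 of 50):
  (v10,v15,v11) [+-+] → (-1.6908, -0.2703, 0)–(-1.56419, -0.2703, 0.215474)  len=0.2499
  (v11,v15,v16) [+--] → (-1.56419, -0.2703, 0.215474)–(-1.3946, -0.2703, 0.5041)  len=0.3348
  (v11,v16,v12) [+-+] → (-1.3946, -0.2703, 0.5041)–(-1.18237, -0.2703, 0.418835)  len=0.2287
  (v12,v16,v17) [+--] → (-1.18237, -0.2703, 0.418835)–(-0.9152, -0.2703, 0.3115)  len=0.2879
  (v12,v17,v13) [+-+] → (-0.9152, -0.2703, 0.3115)–(-0.9152, -0.2703, 0.126633)  len=0.1849
  (v13,v17,v18) [+--] → (-0.9152, -0.2703, 0.126633)–(-0.9152, -0.2703, -0.3115)  len=0.4381
  (v13,v18,v14) [+-+] → (-0.9152, -0.2703, -0.3115)–(-1.02793, -0.2703, -0.356789)  len=0.1215
  (v14,v18,v19) [+--] → (-1.02793, -0.2703, -0.356789)–(-1.3946, -0.2703, -0.5041)  len=0.3952
  (v14,v19,v10) [+-+] → (-1.3946, -0.2703, -0.5041)–(-1.49276, -0.2703, -0.337041)  len=0.1938
  (v10,v19,v15) [+--] → (-1.49276, -0.2703, -0.337041)–(-1.6908, -0.2703, 0)  len=0.3909
  (v20,v0,v21) [-+-] → (1.89361, -0.2703, 0)–(1.83324, -0.2703, 0.0831147)  len=0.1027
  (v21,v0,v1) [-++] → (1.83324, -0.2703, 0.0831147)–(1.52741, -0.2703, 0.5041)  len=0.5203
  (v21,v1,v22) [-+-] → (1.52741, -0.2703, 0.5041)–(1.37856, -0.2703, 0.455713)  len=0.1565
  (v22,v1,v2) [-++] → (1.37856, -0.2703, 0.455713)–(0.934837, -0.2703, 0.3115)  len=0.4666
  (v22,v2,v23) [-+-] → (0.934837, -0.2703, 0.3115)–(0.934837, -0.2703, 0.154983)  len=0.1565
  (v23,v2,v3) [-++] → (0.934837, -0.2703, 0.154983)–(0.934837, -0.2703, -0.3115)  len=0.4665
  (v23,v3,v24) [-+-] → (0.934837, -0.2703, -0.3115)–(1.03252, -0.2703, -0.343255)  len=0.1027
  (v24,v3,v4) [-++] → (1.03252, -0.2703, -0.343255)–(1.52741, -0.2703, -0.5041)  len=0.5204
  (v24,v4,v20) [-+-] → (1.52741, -0.2703, -0.5041)–(1.57721, -0.2703, -0.435549)  len=0.0847
  (v20,v4,v0) [-++] → (1.57721, -0.2703, -0.435549)–(1.89361, -0.2703, 0)  len=0.5383

Chained into 2 loop(s):
  loop 1: 10 segments, perimeter = 2.8256
  loop 2: 10 segments, perimeter = 3.1153
Total perimeter = 5.941


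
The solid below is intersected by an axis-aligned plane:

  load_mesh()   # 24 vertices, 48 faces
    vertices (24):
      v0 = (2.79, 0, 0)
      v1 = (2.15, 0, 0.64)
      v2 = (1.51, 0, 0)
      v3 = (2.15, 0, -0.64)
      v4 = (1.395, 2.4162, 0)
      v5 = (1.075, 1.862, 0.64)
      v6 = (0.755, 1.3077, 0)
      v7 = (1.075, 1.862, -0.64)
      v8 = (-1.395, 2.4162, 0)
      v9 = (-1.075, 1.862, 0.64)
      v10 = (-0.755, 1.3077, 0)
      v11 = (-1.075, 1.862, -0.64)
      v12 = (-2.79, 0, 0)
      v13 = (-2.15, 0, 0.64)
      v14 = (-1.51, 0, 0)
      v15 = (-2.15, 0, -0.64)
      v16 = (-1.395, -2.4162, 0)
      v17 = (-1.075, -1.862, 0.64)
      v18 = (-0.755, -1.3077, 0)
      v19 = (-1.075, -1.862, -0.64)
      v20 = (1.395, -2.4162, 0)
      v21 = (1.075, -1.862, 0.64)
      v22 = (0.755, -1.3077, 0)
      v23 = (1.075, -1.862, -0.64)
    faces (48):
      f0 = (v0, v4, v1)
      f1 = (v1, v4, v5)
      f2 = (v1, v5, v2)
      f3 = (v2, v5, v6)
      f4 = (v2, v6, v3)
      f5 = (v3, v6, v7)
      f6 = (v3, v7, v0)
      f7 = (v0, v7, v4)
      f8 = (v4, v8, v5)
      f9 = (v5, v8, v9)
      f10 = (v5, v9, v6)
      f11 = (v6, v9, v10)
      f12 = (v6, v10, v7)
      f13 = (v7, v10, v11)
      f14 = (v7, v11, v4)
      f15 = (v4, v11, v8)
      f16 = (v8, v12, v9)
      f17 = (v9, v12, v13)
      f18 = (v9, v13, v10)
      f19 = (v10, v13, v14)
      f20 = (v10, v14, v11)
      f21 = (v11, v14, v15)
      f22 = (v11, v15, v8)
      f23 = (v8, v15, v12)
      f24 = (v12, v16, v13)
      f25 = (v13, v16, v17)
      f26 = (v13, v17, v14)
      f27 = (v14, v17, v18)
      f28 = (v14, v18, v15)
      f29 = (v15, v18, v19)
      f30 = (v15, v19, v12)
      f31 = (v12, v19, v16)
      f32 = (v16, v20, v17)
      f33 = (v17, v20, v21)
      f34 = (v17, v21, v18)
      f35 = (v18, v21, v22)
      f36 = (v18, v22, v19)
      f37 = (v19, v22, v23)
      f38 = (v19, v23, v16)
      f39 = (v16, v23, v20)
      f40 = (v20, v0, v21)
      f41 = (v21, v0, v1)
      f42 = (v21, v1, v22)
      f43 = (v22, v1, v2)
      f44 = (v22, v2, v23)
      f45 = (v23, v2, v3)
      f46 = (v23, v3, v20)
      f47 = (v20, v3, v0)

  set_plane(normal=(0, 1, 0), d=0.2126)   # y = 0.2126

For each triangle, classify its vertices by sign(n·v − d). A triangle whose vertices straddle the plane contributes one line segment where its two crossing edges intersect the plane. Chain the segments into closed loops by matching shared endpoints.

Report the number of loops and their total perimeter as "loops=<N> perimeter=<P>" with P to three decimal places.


loops=2 perimeter=7.241

Straddling triangles (16 of 48):
  (v0,v4,v1) [-+-] → (2.66725, 0.2126, 0)–(2.08357, 0.2126, 0.583687)  len=0.8255
  (v1,v4,v5) [-++] → (2.08357, 0.2126, 0.583687)–(2.02726, 0.2126, 0.64)  len=0.0796
  (v1,v5,v2) [-+-] → (2.02726, 0.2126, 0.64)–(1.46033, 0.2126, 0.0730741)  len=0.8018
  (v2,v5,v6) [-++] → (1.46033, 0.2126, 0.0730741)–(1.38726, 0.2126, 0)  len=0.1033
  (v2,v6,v3) [-+-] → (1.38726, 0.2126, 0)–(1.92321, 0.2126, -0.535952)  len=0.7580
  (v3,v6,v7) [-++] → (1.92321, 0.2126, -0.535952)–(2.02726, 0.2126, -0.64)  len=0.1471
  (v3,v7,v0) [-+-] → (2.02726, 0.2126, -0.64)–(2.59418, 0.2126, -0.0730741)  len=0.8018
  (v0,v7,v4) [-++] → (2.59418, 0.2126, -0.0730741)–(2.66725, 0.2126, 0)  len=0.1033
  (v8,v12,v9) [+-+] → (-2.66725, 0.2126, 0)–(-2.59418, 0.2126, 0.0730741)  len=0.1033
  (v9,v12,v13) [+--] → (-2.59418, 0.2126, 0.0730741)–(-2.02726, 0.2126, 0.64)  len=0.8018
  (v9,v13,v10) [+-+] → (-2.02726, 0.2126, 0.64)–(-1.92321, 0.2126, 0.535952)  len=0.1471
  (v10,v13,v14) [+--] → (-1.92321, 0.2126, 0.535952)–(-1.38726, 0.2126, 0)  len=0.7580
  (v10,v14,v11) [+-+] → (-1.38726, 0.2126, 0)–(-1.46033, 0.2126, -0.0730741)  len=0.1033
  (v11,v14,v15) [+--] → (-1.46033, 0.2126, -0.0730741)–(-2.02726, 0.2126, -0.64)  len=0.8018
  (v11,v15,v8) [+-+] → (-2.02726, 0.2126, -0.64)–(-2.08357, 0.2126, -0.583687)  len=0.0796
  (v8,v15,v12) [+--] → (-2.08357, 0.2126, -0.583687)–(-2.66725, 0.2126, 0)  len=0.8255

Chained into 2 loop(s):
  loop 1: 8 segments, perimeter = 3.6204
  loop 2: 8 segments, perimeter = 3.6204
Total perimeter = 7.241


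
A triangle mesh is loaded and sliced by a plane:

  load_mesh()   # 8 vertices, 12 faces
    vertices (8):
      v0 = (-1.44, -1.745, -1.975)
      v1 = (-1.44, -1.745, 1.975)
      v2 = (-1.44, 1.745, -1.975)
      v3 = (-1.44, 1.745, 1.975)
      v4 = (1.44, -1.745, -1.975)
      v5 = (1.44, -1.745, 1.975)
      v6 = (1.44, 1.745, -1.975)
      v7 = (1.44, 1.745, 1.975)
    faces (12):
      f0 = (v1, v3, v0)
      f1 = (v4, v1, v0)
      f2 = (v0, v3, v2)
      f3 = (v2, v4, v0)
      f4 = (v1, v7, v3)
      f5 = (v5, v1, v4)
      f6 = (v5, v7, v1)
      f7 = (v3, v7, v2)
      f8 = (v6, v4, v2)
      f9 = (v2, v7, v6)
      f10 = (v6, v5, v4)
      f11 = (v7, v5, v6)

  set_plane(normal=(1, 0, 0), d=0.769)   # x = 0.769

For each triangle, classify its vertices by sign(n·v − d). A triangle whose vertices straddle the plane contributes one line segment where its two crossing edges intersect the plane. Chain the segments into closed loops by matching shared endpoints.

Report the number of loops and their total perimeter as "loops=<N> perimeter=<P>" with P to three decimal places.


Straddling triangles (8 of 12):
  (v4,v1,v0) [+--] → (0.769, -1.745, -1.0547)–(0.769, -1.745, -1.975)  len=0.9203
  (v2,v4,v0) [-+-] → (0.769, -0.931878, -1.975)–(0.769, -1.745, -1.975)  len=0.8131
  (v1,v7,v3) [-+-] → (0.769, 0.931878, 1.975)–(0.769, 1.745, 1.975)  len=0.8131
  (v5,v1,v4) [+-+] → (0.769, -1.745, 1.975)–(0.769, -1.745, -1.0547)  len=3.0297
  (v5,v7,v1) [++-] → (0.769, 0.931878, 1.975)–(0.769, -1.745, 1.975)  len=2.6769
  (v3,v7,v2) [-+-] → (0.769, 1.745, 1.975)–(0.769, 1.745, 1.0547)  len=0.9203
  (v6,v4,v2) [++-] → (0.769, -0.931878, -1.975)–(0.769, 1.745, -1.975)  len=2.6769
  (v2,v7,v6) [-++] → (0.769, 1.745, 1.0547)–(0.769, 1.745, -1.975)  len=3.0297

Chained into 1 loop(s):
  loop 1: 8 segments, perimeter = 14.8800
Total perimeter = 14.880

loops=1 perimeter=14.880


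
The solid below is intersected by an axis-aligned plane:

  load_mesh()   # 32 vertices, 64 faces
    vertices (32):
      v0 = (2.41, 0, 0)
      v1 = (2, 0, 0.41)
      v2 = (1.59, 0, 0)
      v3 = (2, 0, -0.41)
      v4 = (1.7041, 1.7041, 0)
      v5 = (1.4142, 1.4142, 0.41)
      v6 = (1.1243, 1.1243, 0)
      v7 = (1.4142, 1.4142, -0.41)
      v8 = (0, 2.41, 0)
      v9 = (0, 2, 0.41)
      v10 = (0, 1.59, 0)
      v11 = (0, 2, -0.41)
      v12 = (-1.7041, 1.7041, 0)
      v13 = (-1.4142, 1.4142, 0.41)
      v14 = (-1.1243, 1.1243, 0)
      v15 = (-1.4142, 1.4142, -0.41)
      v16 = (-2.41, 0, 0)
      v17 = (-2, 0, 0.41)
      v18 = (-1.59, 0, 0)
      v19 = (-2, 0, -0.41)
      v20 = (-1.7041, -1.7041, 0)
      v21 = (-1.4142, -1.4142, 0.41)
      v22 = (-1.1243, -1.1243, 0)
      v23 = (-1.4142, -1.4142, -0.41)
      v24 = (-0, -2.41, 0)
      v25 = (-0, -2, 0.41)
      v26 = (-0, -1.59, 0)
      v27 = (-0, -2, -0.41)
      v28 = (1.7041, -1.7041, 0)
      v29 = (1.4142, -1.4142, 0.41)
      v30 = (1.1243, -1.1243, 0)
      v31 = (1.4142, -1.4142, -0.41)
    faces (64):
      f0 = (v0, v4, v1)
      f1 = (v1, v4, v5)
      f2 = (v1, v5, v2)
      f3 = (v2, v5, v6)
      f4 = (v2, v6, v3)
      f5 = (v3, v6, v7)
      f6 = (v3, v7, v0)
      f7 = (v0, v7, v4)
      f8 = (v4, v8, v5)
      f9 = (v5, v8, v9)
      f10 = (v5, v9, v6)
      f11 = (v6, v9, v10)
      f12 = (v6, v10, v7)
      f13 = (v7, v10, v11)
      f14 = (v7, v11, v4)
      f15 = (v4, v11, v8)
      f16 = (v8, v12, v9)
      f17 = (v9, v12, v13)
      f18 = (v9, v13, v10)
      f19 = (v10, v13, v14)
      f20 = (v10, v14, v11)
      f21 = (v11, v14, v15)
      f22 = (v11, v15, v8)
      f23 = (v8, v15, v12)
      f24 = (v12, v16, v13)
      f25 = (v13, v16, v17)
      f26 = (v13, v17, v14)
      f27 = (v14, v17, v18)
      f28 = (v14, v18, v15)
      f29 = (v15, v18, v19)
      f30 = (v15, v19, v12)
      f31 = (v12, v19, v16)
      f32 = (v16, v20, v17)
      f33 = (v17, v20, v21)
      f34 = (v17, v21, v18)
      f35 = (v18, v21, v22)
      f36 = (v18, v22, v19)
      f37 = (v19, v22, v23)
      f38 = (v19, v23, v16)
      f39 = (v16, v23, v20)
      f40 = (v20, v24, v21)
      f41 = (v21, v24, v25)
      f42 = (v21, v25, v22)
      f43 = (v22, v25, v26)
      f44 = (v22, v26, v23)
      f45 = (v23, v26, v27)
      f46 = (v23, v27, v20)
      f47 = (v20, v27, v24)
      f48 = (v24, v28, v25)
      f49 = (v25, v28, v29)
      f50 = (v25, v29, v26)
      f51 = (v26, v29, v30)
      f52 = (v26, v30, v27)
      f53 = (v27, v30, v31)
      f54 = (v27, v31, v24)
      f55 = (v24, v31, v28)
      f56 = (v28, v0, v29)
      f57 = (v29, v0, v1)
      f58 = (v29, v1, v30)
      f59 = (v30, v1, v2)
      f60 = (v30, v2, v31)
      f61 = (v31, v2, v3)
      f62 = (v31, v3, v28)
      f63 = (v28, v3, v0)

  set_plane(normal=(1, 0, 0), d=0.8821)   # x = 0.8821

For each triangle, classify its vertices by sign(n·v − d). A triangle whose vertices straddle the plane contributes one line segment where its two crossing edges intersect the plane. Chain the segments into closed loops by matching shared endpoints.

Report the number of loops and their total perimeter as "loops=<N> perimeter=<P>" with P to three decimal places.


Straddling triangles (16 of 64):
  (v4,v8,v5) [+-+] → (0.8821, 2.0446, 0)–(0.8821, 1.78887, 0.255735)  len=0.3617
  (v5,v8,v9) [+--] → (0.8821, 1.78887, 0.255735)–(0.8821, 1.63461, 0.41)  len=0.2182
  (v5,v9,v6) [+-+] → (0.8821, 1.63461, 0.41)–(0.8821, 1.31295, 0.0883234)  len=0.4549
  (v6,v9,v10) [+--] → (0.8821, 1.31295, 0.0883234)–(0.8821, 1.22462, 0)  len=0.1249
  (v6,v10,v7) [+-+] → (0.8821, 1.22462, 0)–(0.8821, 1.48035, -0.255735)  len=0.3617
  (v7,v10,v11) [+--] → (0.8821, 1.48035, -0.255735)–(0.8821, 1.63461, -0.41)  len=0.2182
  (v7,v11,v4) [+-+] → (0.8821, 1.63461, -0.41)–(0.8821, 1.84683, -0.19777)  len=0.3001
  (v4,v11,v8) [+--] → (0.8821, 1.84683, -0.19777)–(0.8821, 2.0446, 0)  len=0.2797
  (v24,v28,v25) [-+-] → (0.8821, -2.0446, 0)–(0.8821, -1.84683, 0.19777)  len=0.2797
  (v25,v28,v29) [-++] → (0.8821, -1.84683, 0.19777)–(0.8821, -1.63461, 0.41)  len=0.3001
  (v25,v29,v26) [-+-] → (0.8821, -1.63461, 0.41)–(0.8821, -1.48035, 0.255735)  len=0.2182
  (v26,v29,v30) [-++] → (0.8821, -1.48035, 0.255735)–(0.8821, -1.22462, 0)  len=0.3617
  (v26,v30,v27) [-+-] → (0.8821, -1.22462, 0)–(0.8821, -1.31295, -0.0883234)  len=0.1249
  (v27,v30,v31) [-++] → (0.8821, -1.31295, -0.0883234)–(0.8821, -1.63461, -0.41)  len=0.4549
  (v27,v31,v24) [-+-] → (0.8821, -1.63461, -0.41)–(0.8821, -1.78887, -0.255735)  len=0.2182
  (v24,v31,v28) [-++] → (0.8821, -1.78887, -0.255735)–(0.8821, -2.0446, 0)  len=0.3617

Chained into 2 loop(s):
  loop 1: 8 segments, perimeter = 2.3193
  loop 2: 8 segments, perimeter = 2.3193
Total perimeter = 4.639

loops=2 perimeter=4.639


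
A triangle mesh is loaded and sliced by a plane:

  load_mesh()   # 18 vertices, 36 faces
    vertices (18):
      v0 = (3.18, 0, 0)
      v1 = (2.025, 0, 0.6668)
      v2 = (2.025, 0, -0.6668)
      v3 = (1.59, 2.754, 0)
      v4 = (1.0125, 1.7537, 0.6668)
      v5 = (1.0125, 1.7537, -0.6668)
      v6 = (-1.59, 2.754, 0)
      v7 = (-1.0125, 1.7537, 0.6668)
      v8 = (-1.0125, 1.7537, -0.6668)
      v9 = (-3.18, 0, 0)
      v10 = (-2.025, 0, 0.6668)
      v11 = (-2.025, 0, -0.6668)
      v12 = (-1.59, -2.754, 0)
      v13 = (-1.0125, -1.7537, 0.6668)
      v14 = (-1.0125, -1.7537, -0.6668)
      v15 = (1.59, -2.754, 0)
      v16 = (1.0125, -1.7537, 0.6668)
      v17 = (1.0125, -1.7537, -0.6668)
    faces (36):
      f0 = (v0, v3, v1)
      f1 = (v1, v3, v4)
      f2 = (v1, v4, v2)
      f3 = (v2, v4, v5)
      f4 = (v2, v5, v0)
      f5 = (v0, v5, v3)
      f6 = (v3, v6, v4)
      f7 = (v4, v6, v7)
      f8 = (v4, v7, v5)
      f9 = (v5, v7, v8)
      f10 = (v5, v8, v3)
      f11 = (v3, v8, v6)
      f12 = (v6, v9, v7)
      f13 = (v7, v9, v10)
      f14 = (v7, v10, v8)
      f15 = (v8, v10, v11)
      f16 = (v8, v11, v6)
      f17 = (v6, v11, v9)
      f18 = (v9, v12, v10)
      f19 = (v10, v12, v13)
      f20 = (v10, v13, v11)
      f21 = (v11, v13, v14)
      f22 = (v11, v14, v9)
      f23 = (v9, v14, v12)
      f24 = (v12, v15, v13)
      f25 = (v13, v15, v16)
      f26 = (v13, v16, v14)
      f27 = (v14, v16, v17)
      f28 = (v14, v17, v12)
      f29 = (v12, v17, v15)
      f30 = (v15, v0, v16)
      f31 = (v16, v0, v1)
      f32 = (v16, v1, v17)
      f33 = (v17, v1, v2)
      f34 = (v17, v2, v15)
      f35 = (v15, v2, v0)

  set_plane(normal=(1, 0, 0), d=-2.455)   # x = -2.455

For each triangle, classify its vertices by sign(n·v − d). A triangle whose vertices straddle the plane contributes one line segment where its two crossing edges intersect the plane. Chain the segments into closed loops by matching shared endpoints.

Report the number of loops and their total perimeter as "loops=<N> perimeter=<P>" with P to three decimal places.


Straddling triangles (6 of 36):
  (v6,v9,v7) [+-+] → (-2.455, 1.25575, 0)–(-2.455, 0.586589, 0.223036)  len=0.7054
  (v7,v9,v10) [+-+] → (-2.455, 0.586589, 0.223036)–(-2.455, 0, 0.418554)  len=0.6183
  (v6,v11,v9) [++-] → (-2.455, 0, -0.418554)–(-2.455, 1.25575, 0)  len=1.3237
  (v9,v12,v10) [-++] → (-2.455, -1.25575, 0)–(-2.455, 0, 0.418554)  len=1.3237
  (v11,v14,v9) [++-] → (-2.455, -0.586589, -0.223036)–(-2.455, 0, -0.418554)  len=0.6183
  (v9,v14,v12) [-++] → (-2.455, -0.586589, -0.223036)–(-2.455, -1.25575, 0)  len=0.7054

Chained into 1 loop(s):
  loop 1: 6 segments, perimeter = 5.2947
Total perimeter = 5.295

loops=1 perimeter=5.295
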